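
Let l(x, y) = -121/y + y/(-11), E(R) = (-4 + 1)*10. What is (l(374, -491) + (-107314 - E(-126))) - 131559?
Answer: -1289748631/5401 ≈ -2.3880e+5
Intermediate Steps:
E(R) = -30 (E(R) = -3*10 = -30)
l(x, y) = -121/y - y/11 (l(x, y) = -121/y + y*(-1/11) = -121/y - y/11)
(l(374, -491) + (-107314 - E(-126))) - 131559 = ((-121/(-491) - 1/11*(-491)) + (-107314 - 1*(-30))) - 131559 = ((-121*(-1/491) + 491/11) + (-107314 + 30)) - 131559 = ((121/491 + 491/11) - 107284) - 131559 = (242412/5401 - 107284) - 131559 = -579198472/5401 - 131559 = -1289748631/5401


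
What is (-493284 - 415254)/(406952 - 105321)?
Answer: -908538/301631 ≈ -3.0121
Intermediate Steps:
(-493284 - 415254)/(406952 - 105321) = -908538/301631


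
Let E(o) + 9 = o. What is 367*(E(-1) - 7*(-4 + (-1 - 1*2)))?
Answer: 14313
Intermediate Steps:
E(o) = -9 + o
367*(E(-1) - 7*(-4 + (-1 - 1*2))) = 367*((-9 - 1) - 7*(-4 + (-1 - 1*2))) = 367*(-10 - 7*(-4 + (-1 - 2))) = 367*(-10 - 7*(-4 - 3)) = 367*(-10 - 7*(-7)) = 367*(-10 + 49) = 367*39 = 14313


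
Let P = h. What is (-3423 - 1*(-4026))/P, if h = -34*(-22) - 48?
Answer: 603/700 ≈ 0.86143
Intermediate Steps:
h = 700 (h = 748 - 48 = 700)
P = 700
(-3423 - 1*(-4026))/P = (-3423 - 1*(-4026))/700 = (-3423 + 4026)*(1/700) = 603*(1/700) = 603/700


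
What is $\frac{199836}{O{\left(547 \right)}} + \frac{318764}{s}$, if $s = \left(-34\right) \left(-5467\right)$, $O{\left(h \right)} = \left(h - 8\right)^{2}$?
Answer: $\frac{120364334}{50094121} \approx 2.4028$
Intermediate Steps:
$O{\left(h \right)} = \left(-8 + h\right)^{2}$
$s = 185878$
$\frac{199836}{O{\left(547 \right)}} + \frac{318764}{s} = \frac{199836}{\left(-8 + 547\right)^{2}} + \frac{318764}{185878} = \frac{199836}{539^{2}} + 318764 \cdot \frac{1}{185878} = \frac{199836}{290521} + \frac{159382}{92939} = 199836 \cdot \frac{1}{290521} + \frac{159382}{92939} = \frac{28548}{41503} + \frac{159382}{92939} = \frac{120364334}{50094121}$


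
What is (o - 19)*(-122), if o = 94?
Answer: -9150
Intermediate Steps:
(o - 19)*(-122) = (94 - 19)*(-122) = 75*(-122) = -9150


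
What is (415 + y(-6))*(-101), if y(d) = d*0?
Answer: -41915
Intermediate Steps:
y(d) = 0
(415 + y(-6))*(-101) = (415 + 0)*(-101) = 415*(-101) = -41915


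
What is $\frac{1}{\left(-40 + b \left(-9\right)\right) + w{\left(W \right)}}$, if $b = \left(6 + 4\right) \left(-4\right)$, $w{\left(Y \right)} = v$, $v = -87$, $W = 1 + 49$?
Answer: $\frac{1}{233} \approx 0.0042918$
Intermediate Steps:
$W = 50$
$w{\left(Y \right)} = -87$
$b = -40$ ($b = 10 \left(-4\right) = -40$)
$\frac{1}{\left(-40 + b \left(-9\right)\right) + w{\left(W \right)}} = \frac{1}{\left(-40 - -360\right) - 87} = \frac{1}{\left(-40 + 360\right) - 87} = \frac{1}{320 - 87} = \frac{1}{233}$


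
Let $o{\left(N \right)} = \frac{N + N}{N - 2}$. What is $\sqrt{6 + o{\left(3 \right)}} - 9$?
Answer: $-9 + 2 \sqrt{3} \approx -5.5359$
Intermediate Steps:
$o{\left(N \right)} = \frac{2 N}{-2 + N}$
$\sqrt{6 + o{\left(3 \right)}} - 9 = \sqrt{6 + 2 \cdot 3 \frac{1}{-2 + 3}} - 9 = \sqrt{6 + 2 \cdot 3 \cdot 1^{-1}} - 9 = \sqrt{6 + 2 \cdot 3 \cdot 1} - 9 = \sqrt{6 + 6} - 9 = \sqrt{12} - 9 = 2 \sqrt{3} - 9 = -9 + 2 \sqrt{3}$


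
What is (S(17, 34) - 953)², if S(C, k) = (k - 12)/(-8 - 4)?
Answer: 32821441/36 ≈ 9.1171e+5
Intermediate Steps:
S(C, k) = 1 - k/12 (S(C, k) = (-12 + k)/(-12) = (-12 + k)*(-1/12) = 1 - k/12)
(S(17, 34) - 953)² = ((1 - 1/12*34) - 953)² = ((1 - 17/6) - 953)² = (-11/6 - 953)² = (-5729/6)² = 32821441/36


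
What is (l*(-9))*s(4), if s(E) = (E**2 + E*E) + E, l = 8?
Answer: -2592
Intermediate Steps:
s(E) = E + 2*E**2 (s(E) = (E**2 + E**2) + E = 2*E**2 + E = E + 2*E**2)
(l*(-9))*s(4) = (8*(-9))*(4*(1 + 2*4)) = -288*(1 + 8) = -288*9 = -72*36 = -2592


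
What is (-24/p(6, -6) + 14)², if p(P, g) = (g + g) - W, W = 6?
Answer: 2116/9 ≈ 235.11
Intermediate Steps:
p(P, g) = -6 + 2*g (p(P, g) = (g + g) - 1*6 = 2*g - 6 = -6 + 2*g)
(-24/p(6, -6) + 14)² = (-24/(-6 + 2*(-6)) + 14)² = (-24/(-6 - 12) + 14)² = (-24/(-18) + 14)² = (-24*(-1/18) + 14)² = (4/3 + 14)² = (46/3)² = 2116/9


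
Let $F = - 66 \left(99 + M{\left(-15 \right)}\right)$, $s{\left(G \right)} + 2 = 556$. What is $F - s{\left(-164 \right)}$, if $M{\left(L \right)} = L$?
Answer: $-6098$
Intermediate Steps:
$s{\left(G \right)} = 554$ ($s{\left(G \right)} = -2 + 556 = 554$)
$F = -5544$ ($F = - 66 \left(99 - 15\right) = \left(-66\right) 84 = -5544$)
$F - s{\left(-164 \right)} = -5544 - 554 = -6098$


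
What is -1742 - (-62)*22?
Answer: -378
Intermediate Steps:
-1742 - (-62)*22 = -1742 - 1*(-1364) = -1742 + 1364 = -378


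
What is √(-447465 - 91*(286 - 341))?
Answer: 2*I*√110615 ≈ 665.18*I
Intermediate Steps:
√(-447465 - 91*(286 - 341)) = √(-447465 - 91*(-55)) = √(-447465 + 5005) = √(-442460) = 2*I*√110615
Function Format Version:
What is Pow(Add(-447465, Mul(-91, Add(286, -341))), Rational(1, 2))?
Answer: Mul(2, I, Pow(110615, Rational(1, 2))) ≈ Mul(665.18, I)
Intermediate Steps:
Pow(Add(-447465, Mul(-91, Add(286, -341))), Rational(1, 2)) = Pow(Add(-447465, Mul(-91, -55)), Rational(1, 2)) = Pow(Add(-447465, 5005), Rational(1, 2)) = Pow(-442460, Rational(1, 2)) = Mul(2, I, Pow(110615, Rational(1, 2)))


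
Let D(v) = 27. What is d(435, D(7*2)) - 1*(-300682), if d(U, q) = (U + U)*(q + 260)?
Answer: 550372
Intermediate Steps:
d(U, q) = 2*U*(260 + q) (d(U, q) = (2*U)*(260 + q) = 2*U*(260 + q))
d(435, D(7*2)) - 1*(-300682) = 2*435*(260 + 27) - 1*(-300682) = 2*435*287 + 300682 = 249690 + 300682 = 550372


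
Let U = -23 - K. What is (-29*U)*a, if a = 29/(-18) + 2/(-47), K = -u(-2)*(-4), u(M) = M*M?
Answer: -527423/282 ≈ -1870.3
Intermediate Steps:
u(M) = M²
K = 16 (K = -1*(-2)²*(-4) = -1*4*(-4) = -4*(-4) = 16)
a = -1399/846 (a = 29*(-1/18) + 2*(-1/47) = -29/18 - 2/47 = -1399/846 ≈ -1.6537)
U = -39 (U = -23 - 1*16 = -23 - 16 = -39)
(-29*U)*a = -29*(-39)*(-1399/846) = 1131*(-1399/846) = -527423/282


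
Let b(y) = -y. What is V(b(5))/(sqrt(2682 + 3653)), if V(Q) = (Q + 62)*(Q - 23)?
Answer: -228*sqrt(6335)/905 ≈ -20.052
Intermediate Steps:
V(Q) = (-23 + Q)*(62 + Q) (V(Q) = (62 + Q)*(-23 + Q) = (-23 + Q)*(62 + Q))
V(b(5))/(sqrt(2682 + 3653)) = (-1426 + (-1*5)**2 + 39*(-1*5))/(sqrt(2682 + 3653)) = (-1426 + (-5)**2 + 39*(-5))/(sqrt(6335)) = (-1426 + 25 - 195)*(sqrt(6335)/6335) = -228*sqrt(6335)/905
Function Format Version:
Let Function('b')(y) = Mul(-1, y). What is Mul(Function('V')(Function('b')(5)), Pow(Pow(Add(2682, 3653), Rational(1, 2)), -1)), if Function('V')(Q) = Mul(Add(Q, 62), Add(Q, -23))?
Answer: Mul(Rational(-228, 905), Pow(6335, Rational(1, 2))) ≈ -20.052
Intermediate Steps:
Function('V')(Q) = Mul(Add(-23, Q), Add(62, Q)) (Function('V')(Q) = Mul(Add(62, Q), Add(-23, Q)) = Mul(Add(-23, Q), Add(62, Q)))
Mul(Function('V')(Function('b')(5)), Pow(Pow(Add(2682, 3653), Rational(1, 2)), -1)) = Mul(Add(-1426, Pow(Mul(-1, 5), 2), Mul(39, Mul(-1, 5))), Pow(Pow(Add(2682, 3653), Rational(1, 2)), -1)) = Mul(Add(-1426, Pow(-5, 2), Mul(39, -5)), Pow(Pow(6335, Rational(1, 2)), -1)) = Mul(Add(-1426, 25, -195), Mul(Rational(1, 6335), Pow(6335, Rational(1, 2)))) = Mul(-1596, Mul(Rational(1, 6335), Pow(6335, Rational(1, 2)))) = Mul(Rational(-228, 905), Pow(6335, Rational(1, 2)))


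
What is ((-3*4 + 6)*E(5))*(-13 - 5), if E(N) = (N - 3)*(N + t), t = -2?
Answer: 648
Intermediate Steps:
E(N) = (-3 + N)*(-2 + N) (E(N) = (N - 3)*(N - 2) = (-3 + N)*(-2 + N))
((-3*4 + 6)*E(5))*(-13 - 5) = ((-3*4 + 6)*(6 + 5² - 5*5))*(-13 - 5) = ((-12 + 6)*(6 + 25 - 25))*(-18) = -6*6*(-18) = -36*(-18) = 648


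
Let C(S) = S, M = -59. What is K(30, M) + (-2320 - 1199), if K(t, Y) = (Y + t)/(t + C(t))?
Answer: -211169/60 ≈ -3519.5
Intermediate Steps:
K(t, Y) = (Y + t)/(2*t) (K(t, Y) = (Y + t)/(t + t) = (Y + t)/((2*t)) = (Y + t)*(1/(2*t)) = (Y + t)/(2*t))
K(30, M) + (-2320 - 1199) = (1/2)*(-59 + 30)/30 + (-2320 - 1199) = (1/2)*(1/30)*(-29) - 3519 = -29/60 - 3519 = -211169/60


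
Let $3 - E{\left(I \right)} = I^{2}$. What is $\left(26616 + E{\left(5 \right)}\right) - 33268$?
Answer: $-6674$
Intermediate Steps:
$E{\left(I \right)} = 3 - I^{2}$
$\left(26616 + E{\left(5 \right)}\right) - 33268 = \left(26616 + \left(3 - 5^{2}\right)\right) - 33268 = \left(26616 + \left(3 - 25\right)\right) - 33268 = \left(26616 - 22\right) - 33268 = 26594 - 33268 = -6674$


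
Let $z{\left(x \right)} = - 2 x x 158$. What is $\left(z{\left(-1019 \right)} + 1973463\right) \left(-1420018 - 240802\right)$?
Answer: $541674139442660$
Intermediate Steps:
$z{\left(x \right)} = - 316 x^{2}$ ($z{\left(x \right)} = - 2 x^{2} \cdot 158 = - 316 x^{2}$)
$\left(z{\left(-1019 \right)} + 1973463\right) \left(-1420018 - 240802\right) = \left(- 316 \left(-1019\right)^{2} + 1973463\right) \left(-1420018 - 240802\right) = \left(\left(-316\right) 1038361 + 1973463\right) \left(-1660820\right) = \left(-328122076 + 1973463\right) \left(-1660820\right) = \left(-326148613\right) \left(-1660820\right) = 541674139442660$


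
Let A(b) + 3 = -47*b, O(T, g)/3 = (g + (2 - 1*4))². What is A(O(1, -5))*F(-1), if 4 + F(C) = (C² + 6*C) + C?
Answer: 69120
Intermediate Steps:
F(C) = -4 + C² + 7*C (F(C) = -4 + ((C² + 6*C) + C) = -4 + (C² + 7*C) = -4 + C² + 7*C)
O(T, g) = 3*(-2 + g)² (O(T, g) = 3*(g + (2 - 1*4))² = 3*(g + (2 - 4))² = 3*(g - 2)² = 3*(-2 + g)²)
A(b) = -3 - 47*b
A(O(1, -5))*F(-1) = (-3 - 141*(-2 - 5)²)*(-4 + (-1)² + 7*(-1)) = (-3 - 141*(-7)²)*(-4 + 1 - 7) = (-3 - 141*49)*(-10) = (-3 - 47*147)*(-10) = (-3 - 6909)*(-10) = -6912*(-10) = 69120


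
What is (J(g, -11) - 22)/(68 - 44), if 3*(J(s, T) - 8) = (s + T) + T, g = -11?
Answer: -25/24 ≈ -1.0417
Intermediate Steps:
J(s, T) = 8 + s/3 + 2*T/3 (J(s, T) = 8 + ((s + T) + T)/3 = 8 + ((T + s) + T)/3 = 8 + (s + 2*T)/3 = 8 + (s/3 + 2*T/3) = 8 + s/3 + 2*T/3)
(J(g, -11) - 22)/(68 - 44) = ((8 + (⅓)*(-11) + (⅔)*(-11)) - 22)/(68 - 44) = ((8 - 11/3 - 22/3) - 22)/24 = (-3 - 22)/24 = (1/24)*(-25) = -25/24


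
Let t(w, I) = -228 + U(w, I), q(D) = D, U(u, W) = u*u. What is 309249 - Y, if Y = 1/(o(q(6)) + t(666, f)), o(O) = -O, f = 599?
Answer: 137096885177/443322 ≈ 3.0925e+5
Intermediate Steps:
U(u, W) = u²
t(w, I) = -228 + w²
Y = 1/443322 (Y = 1/(-1*6 + (-228 + 666²)) = 1/(-6 + (-228 + 443556)) = 1/(-6 + 443328) = 1/443322 ≈ 2.2557e-6)
309249 - Y = 309249 - 1*1/443322 = 309249 - 1/443322 = 137096885177/443322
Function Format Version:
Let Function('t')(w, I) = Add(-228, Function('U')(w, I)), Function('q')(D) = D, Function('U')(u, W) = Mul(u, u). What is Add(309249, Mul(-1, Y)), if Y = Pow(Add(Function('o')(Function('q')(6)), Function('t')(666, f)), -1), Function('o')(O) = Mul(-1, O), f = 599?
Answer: Rational(137096885177, 443322) ≈ 3.0925e+5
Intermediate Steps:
Function('U')(u, W) = Pow(u, 2)
Function('t')(w, I) = Add(-228, Pow(w, 2))
Y = Rational(1, 443322) (Y = Pow(Add(Mul(-1, 6), Add(-228, Pow(666, 2))), -1) = Pow(Add(-6, Add(-228, 443556)), -1) = Pow(Add(-6, 443328), -1) = Pow(443322, -1) = Rational(1, 443322) ≈ 2.2557e-6)
Add(309249, Mul(-1, Y)) = Add(309249, Mul(-1, Rational(1, 443322))) = Add(309249, Rational(-1, 443322)) = Rational(137096885177, 443322)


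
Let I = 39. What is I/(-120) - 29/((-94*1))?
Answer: -31/1880 ≈ -0.016489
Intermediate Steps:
I/(-120) - 29/((-94*1)) = 39/(-120) - 29/((-94*1)) = 39*(-1/120) - 29/(-94) = -13/40 - 29*(-1/94) = -13/40 + 29/94 = -31/1880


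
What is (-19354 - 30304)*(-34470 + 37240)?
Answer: -137552660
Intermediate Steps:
(-19354 - 30304)*(-34470 + 37240) = -49658*2770 = -137552660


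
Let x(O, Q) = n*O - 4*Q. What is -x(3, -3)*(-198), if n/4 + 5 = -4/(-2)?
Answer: -4752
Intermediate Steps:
n = -12 (n = -20 + 4*(-4/(-2)) = -20 + 4*(-½*(-4)) = -20 + 4*2 = -20 + 8 = -12)
x(O, Q) = -12*O - 4*Q
-x(3, -3)*(-198) = -(-12*3 - 4*(-3))*(-198) = -(-36 + 12)*(-198) = -1*(-24)*(-198) = 24*(-198) = -4752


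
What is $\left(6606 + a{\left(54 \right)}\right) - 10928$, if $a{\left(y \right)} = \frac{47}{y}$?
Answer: $- \frac{233341}{54} \approx -4321.1$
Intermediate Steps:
$\left(6606 + a{\left(54 \right)}\right) - 10928 = \left(6606 + \frac{47}{54}\right) - 10928 = \frac{356771}{54} - 10928 = - \frac{233341}{54}$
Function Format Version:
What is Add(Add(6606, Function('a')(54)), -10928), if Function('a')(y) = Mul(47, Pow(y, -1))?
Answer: Rational(-233341, 54) ≈ -4321.1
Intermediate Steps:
Add(Add(6606, Function('a')(54)), -10928) = Add(Add(6606, Mul(47, Pow(54, -1))), -10928) = Add(Add(6606, Mul(47, Rational(1, 54))), -10928) = Add(Add(6606, Rational(47, 54)), -10928) = Add(Rational(356771, 54), -10928) = Rational(-233341, 54)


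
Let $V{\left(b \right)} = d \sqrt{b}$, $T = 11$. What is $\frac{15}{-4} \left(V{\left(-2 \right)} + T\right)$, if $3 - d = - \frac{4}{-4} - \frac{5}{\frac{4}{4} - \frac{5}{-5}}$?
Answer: $- \frac{165}{4} - \frac{135 i \sqrt{2}}{8} \approx -41.25 - 23.865 i$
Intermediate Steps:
$d = \frac{9}{2}$ ($d = 3 - \left(- \frac{4}{-4} - \frac{5}{\frac{4}{4} - \frac{5}{-5}}\right) = 3 - \left(\left(-4\right) \left(- \frac{1}{4}\right) - \frac{5}{4 \cdot \frac{1}{4} - -1}\right) = 3 - \left(1 - \frac{5}{1 + 1}\right) = 3 - \left(1 - \frac{5}{2}\right) = 3 - - \frac{3}{2} = 3 + \frac{3}{2} = \frac{9}{2} \approx 4.5$)
$V{\left(b \right)} = \frac{9 \sqrt{b}}{2}$
$\frac{15}{-4} \left(V{\left(-2 \right)} + T\right) = \frac{15}{-4} \left(\frac{9 \sqrt{-2}}{2} + 11\right) = 15 \left(- \frac{1}{4}\right) \left(\frac{9 i \sqrt{2}}{2} + 11\right) = - \frac{15 \left(\frac{9 i \sqrt{2}}{2} + 11\right)}{4} = - \frac{15 \left(11 + \frac{9 i \sqrt{2}}{2}\right)}{4} = - \frac{165}{4} - \frac{135 i \sqrt{2}}{8}$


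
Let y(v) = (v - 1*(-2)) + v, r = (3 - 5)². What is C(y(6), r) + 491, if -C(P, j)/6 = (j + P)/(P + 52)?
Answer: 5383/11 ≈ 489.36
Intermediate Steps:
r = 4 (r = (-2)² = 4)
y(v) = 2 + 2*v (y(v) = (v + 2) + v = (2 + v) + v = 2 + 2*v)
C(P, j) = -6*(P + j)/(52 + P) (C(P, j) = -6*(j + P)/(P + 52) = -6*(P + j)/(52 + P))
C(y(6), r) + 491 = 6*(-(2 + 2*6) - 1*4)/(52 + (2 + 2*6)) + 491 = 6*(-(2 + 12) - 4)/(52 + (2 + 12)) + 491 = 6*(-1*14 - 4)/(52 + 14) + 491 = 6*(-14 - 4)/66 + 491 = 6*(1/66)*(-18) + 491 = -18/11 + 491 = 5383/11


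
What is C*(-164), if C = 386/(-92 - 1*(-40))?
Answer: 15826/13 ≈ 1217.4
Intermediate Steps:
C = -193/26 (C = 386/(-92 + 40) = 386/(-52) = 386*(-1/52) = -193/26 ≈ -7.4231)
C*(-164) = -193/26*(-164) = 15826/13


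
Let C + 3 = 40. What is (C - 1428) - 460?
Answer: -1851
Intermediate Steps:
C = 37 (C = -3 + 40 = 37)
(C - 1428) - 460 = (37 - 1428) - 460 = -1391 - 460 = -1851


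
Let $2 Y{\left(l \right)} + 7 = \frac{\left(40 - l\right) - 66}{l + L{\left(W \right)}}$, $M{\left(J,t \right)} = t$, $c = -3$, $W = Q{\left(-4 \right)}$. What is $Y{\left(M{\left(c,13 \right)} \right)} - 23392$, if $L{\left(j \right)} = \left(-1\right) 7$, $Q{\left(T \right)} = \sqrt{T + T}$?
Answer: $- \frac{93595}{4} \approx -23399.0$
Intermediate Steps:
$Q{\left(T \right)} = \sqrt{2} \sqrt{T}$ ($Q{\left(T \right)} = \sqrt{2 T} = \sqrt{2} \sqrt{T}$)
$W = 2 i \sqrt{2}$ ($W = \sqrt{2} \sqrt{-4} = \sqrt{2} \cdot 2 i = 2 i \sqrt{2} \approx 2.8284 i$)
$L{\left(j \right)} = -7$
$Y{\left(l \right)} = - \frac{7}{2} + \frac{-26 - l}{2 \left(-7 + l\right)}$ ($Y{\left(l \right)} = - \frac{7}{2} + \frac{\left(\left(40 - l\right) - 66\right) \frac{1}{l - 7}}{2} = - \frac{7}{2} + \frac{\left(-26 - l\right) \frac{1}{-7 + l}}{2} = - \frac{7}{2} + \frac{\frac{1}{-7 + l} \left(-26 - l\right)}{2} = - \frac{7}{2} + \frac{-26 - l}{2 \left(-7 + l\right)}$)
$Y{\left(M{\left(c,13 \right)} \right)} - 23392 = \frac{23 - 104}{2 \left(-7 + 13\right)} - 23392 = \frac{23 - 104}{2 \cdot 6} - 23392 = \frac{1}{2} \cdot \frac{1}{6} \left(-81\right) - 23392 = - \frac{27}{4} - 23392 = - \frac{93595}{4}$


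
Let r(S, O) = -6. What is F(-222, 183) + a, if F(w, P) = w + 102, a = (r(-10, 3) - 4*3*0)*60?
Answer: -480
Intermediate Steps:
a = -360 (a = (-6 - 4*3*0)*60 = (-6 - 12*0)*60 = (-6 + 0)*60 = -6*60 = -360)
F(w, P) = 102 + w
F(-222, 183) + a = (102 - 222) - 360 = -120 - 360 = -480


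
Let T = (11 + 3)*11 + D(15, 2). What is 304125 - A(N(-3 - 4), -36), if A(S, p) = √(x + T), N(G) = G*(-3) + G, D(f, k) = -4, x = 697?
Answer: 304125 - 11*√7 ≈ 3.0410e+5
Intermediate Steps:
N(G) = -2*G (N(G) = -3*G + G = -2*G)
T = 150 (T = (11 + 3)*11 - 4 = 14*11 - 4 = 154 - 4 = 150)
A(S, p) = 11*√7 (A(S, p) = √(697 + 150) = √847 = 11*√7)
304125 - A(N(-3 - 4), -36) = 304125 - 11*√7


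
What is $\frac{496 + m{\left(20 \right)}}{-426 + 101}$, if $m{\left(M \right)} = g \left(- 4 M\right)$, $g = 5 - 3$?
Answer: $- \frac{336}{325} \approx -1.0338$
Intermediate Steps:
$g = 2$
$m{\left(M \right)} = - 8 M$ ($m{\left(M \right)} = 2 \left(- 4 M\right) = - 8 M$)
$\frac{496 + m{\left(20 \right)}}{-426 + 101} = \frac{496 - 160}{-426 + 101} = \frac{496 - 160}{-325} = 336 \left(- \frac{1}{325}\right) = - \frac{336}{325}$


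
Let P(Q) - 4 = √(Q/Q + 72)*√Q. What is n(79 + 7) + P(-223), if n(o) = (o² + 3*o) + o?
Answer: 7744 + I*√16279 ≈ 7744.0 + 127.59*I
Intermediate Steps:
P(Q) = 4 + √73*√Q (P(Q) = 4 + √(Q/Q + 72)*√Q = 4 + √(1 + 72)*√Q = 4 + √73*√Q)
n(o) = o² + 4*o
n(79 + 7) + P(-223) = (79 + 7)*(4 + (79 + 7)) + (4 + √73*√(-223)) = 86*(4 + 86) + (4 + √73*(I*√223)) = 86*90 + (4 + I*√16279) = 7740 + (4 + I*√16279) = 7744 + I*√16279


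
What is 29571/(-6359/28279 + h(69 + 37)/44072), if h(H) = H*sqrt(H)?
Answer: -430361250905975681096/3232906734622777 - 4603111448886258098*sqrt(106)/3232906734622777 ≈ -1.4778e+5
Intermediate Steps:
h(H) = H**(3/2)
29571/(-6359/28279 + h(69 + 37)/44072) = 29571/(-6359/28279 + (69 + 37)**(3/2)/44072) = 29571/(-6359*1/28279 + 106**(3/2)*(1/44072)) = 29571/(-6359/28279 + (106*sqrt(106))*(1/44072)) = 29571/(-6359/28279 + 53*sqrt(106)/22036)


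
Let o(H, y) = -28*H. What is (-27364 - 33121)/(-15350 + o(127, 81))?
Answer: 60485/18906 ≈ 3.1992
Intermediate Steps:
(-27364 - 33121)/(-15350 + o(127, 81)) = (-27364 - 33121)/(-15350 - 28*127) = -60485/(-15350 - 3556) = -60485/(-18906) = -60485*(-1/18906) = 60485/18906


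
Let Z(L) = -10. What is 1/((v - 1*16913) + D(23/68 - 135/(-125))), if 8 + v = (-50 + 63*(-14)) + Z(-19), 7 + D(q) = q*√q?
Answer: -87795310000000/1568902175685047469 - 40987000*√40987/1568902175685047469 ≈ -5.5965e-5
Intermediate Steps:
D(q) = -7 + q^(3/2) (D(q) = -7 + q*√q = -7 + q^(3/2))
v = -950 (v = -8 + ((-50 + 63*(-14)) - 10) = -8 + ((-50 - 882) - 10) = -8 + (-932 - 10) = -8 - 942 = -950)
1/((v - 1*16913) + D(23/68 - 135/(-125))) = 1/((-950 - 1*16913) + (-7 + (23/68 - 135/(-125))^(3/2))) = 1/((-950 - 16913) + (-7 + (23*(1/68) - 135*(-1/125))^(3/2))) = 1/(-17863 + (-7 + (23/68 + 27/25)^(3/2))) = 1/(-17863 + (-7 + (2411/1700)^(3/2))) = 1/(-17863 + (-7 + 2411*√40987/289000)) = 1/(-17870 + 2411*√40987/289000)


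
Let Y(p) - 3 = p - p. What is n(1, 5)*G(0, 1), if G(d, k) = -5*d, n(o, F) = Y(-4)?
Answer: 0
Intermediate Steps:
Y(p) = 3 (Y(p) = 3 + (p - p) = 3 + 0 = 3)
n(o, F) = 3
n(1, 5)*G(0, 1) = 3*(-5*0) = 3*0 = 0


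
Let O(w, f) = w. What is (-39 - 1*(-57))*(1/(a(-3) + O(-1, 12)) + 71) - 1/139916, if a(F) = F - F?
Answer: 176294159/139916 ≈ 1260.0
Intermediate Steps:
a(F) = 0
(-39 - 1*(-57))*(1/(a(-3) + O(-1, 12)) + 71) - 1/139916 = (-39 - 1*(-57))*(1/(0 - 1) + 71) - 1/139916 = (-39 + 57)*(1/(-1) + 71) - 1*1/139916 = 18*(-1 + 71) - 1/139916 = 18*70 - 1/139916 = 1260 - 1/139916 = 176294159/139916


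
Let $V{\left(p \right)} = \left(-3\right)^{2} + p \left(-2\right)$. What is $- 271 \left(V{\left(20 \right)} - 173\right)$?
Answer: $55284$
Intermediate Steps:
$V{\left(p \right)} = 9 - 2 p$
$- 271 \left(V{\left(20 \right)} - 173\right) = - 271 \left(\left(9 - 40\right) - 173\right) = - 271 \left(-31 - 173\right) = \left(-271\right) \left(-204\right) = 55284$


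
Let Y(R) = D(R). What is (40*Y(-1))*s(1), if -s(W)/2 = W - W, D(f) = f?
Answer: 0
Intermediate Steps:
Y(R) = R
s(W) = 0 (s(W) = -2*(W - W) = -2*0 = 0)
(40*Y(-1))*s(1) = (40*(-1))*0 = -40*0 = 0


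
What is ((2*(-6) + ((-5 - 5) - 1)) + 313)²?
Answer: 84100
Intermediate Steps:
((2*(-6) + ((-5 - 5) - 1)) + 313)² = ((-12 + (-10 - 1)) + 313)² = ((-12 - 11) + 313)² = (-23 + 313)² = 290² = 84100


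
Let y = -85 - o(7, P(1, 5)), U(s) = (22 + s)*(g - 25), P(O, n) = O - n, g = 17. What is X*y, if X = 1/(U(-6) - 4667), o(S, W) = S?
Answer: 92/4795 ≈ 0.019187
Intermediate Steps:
U(s) = -176 - 8*s (U(s) = (22 + s)*(17 - 25) = (22 + s)*(-8) = -176 - 8*s)
X = -1/4795 (X = 1/((-176 - 8*(-6)) - 4667) = 1/((-176 + 48) - 4667) = 1/(-128 - 4667) = 1/(-4795) = -1/4795 ≈ -0.00020855)
y = -92 (y = -85 - 1*7 = -85 - 7 = -92)
X*y = -1/4795*(-92) = 92/4795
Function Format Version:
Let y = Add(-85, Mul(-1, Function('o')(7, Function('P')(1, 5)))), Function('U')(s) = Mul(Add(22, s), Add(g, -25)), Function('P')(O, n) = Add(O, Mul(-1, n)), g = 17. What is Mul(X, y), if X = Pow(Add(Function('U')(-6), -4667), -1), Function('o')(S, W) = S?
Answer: Rational(92, 4795) ≈ 0.019187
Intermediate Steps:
Function('U')(s) = Add(-176, Mul(-8, s)) (Function('U')(s) = Mul(Add(22, s), Add(17, -25)) = Mul(Add(22, s), -8) = Add(-176, Mul(-8, s)))
X = Rational(-1, 4795) (X = Pow(Add(Add(-176, Mul(-8, -6)), -4667), -1) = Pow(Add(Add(-176, 48), -4667), -1) = Pow(Add(-128, -4667), -1) = Pow(-4795, -1) = Rational(-1, 4795) ≈ -0.00020855)
y = -92 (y = Add(-85, Mul(-1, 7)) = Add(-85, -7) = -92)
Mul(X, y) = Mul(Rational(-1, 4795), -92) = Rational(92, 4795)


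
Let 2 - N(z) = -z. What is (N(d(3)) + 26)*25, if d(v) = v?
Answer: 775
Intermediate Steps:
N(z) = 2 + z (N(z) = 2 - (-1)*z = 2 + z)
(N(d(3)) + 26)*25 = ((2 + 3) + 26)*25 = (5 + 26)*25 = 31*25 = 775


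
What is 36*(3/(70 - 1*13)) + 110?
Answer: 2126/19 ≈ 111.89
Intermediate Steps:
36*(3/(70 - 1*13)) + 110 = 36*(3/(70 - 13)) + 110 = 36*(3/57) + 110 = 36*(3*(1/57)) + 110 = 36*(1/19) + 110 = 36/19 + 110 = 2126/19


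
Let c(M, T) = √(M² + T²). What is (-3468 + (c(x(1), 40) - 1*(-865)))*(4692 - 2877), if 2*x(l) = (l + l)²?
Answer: -4724445 + 3630*√401 ≈ -4.6518e+6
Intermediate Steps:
x(l) = 2*l² (x(l) = (l + l)²/2 = (2*l)²/2 = (4*l²)/2 = 2*l²)
(-3468 + (c(x(1), 40) - 1*(-865)))*(4692 - 2877) = (-3468 + (√((2*1²)² + 40²) - 1*(-865)))*(4692 - 2877) = (-3468 + (√((2*1)² + 1600) + 865))*1815 = (-3468 + (√(2² + 1600) + 865))*1815 = (-3468 + (√(4 + 1600) + 865))*1815 = (-3468 + (√1604 + 865))*1815 = (-3468 + (2*√401 + 865))*1815 = (-3468 + (865 + 2*√401))*1815 = (-2603 + 2*√401)*1815 = -4724445 + 3630*√401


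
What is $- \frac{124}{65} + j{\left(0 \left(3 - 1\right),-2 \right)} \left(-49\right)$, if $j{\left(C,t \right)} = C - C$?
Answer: $- \frac{124}{65} \approx -1.9077$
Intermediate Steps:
$j{\left(C,t \right)} = 0$
$- \frac{124}{65} + j{\left(0 \left(3 - 1\right),-2 \right)} \left(-49\right) = - \frac{124}{65} + 0 \left(-49\right) = \left(-124\right) \frac{1}{65} + 0 = - \frac{124}{65} + 0 = - \frac{124}{65}$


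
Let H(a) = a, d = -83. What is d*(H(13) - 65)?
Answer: 4316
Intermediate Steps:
d*(H(13) - 65) = -83*(13 - 65) = -83*(-52) = 4316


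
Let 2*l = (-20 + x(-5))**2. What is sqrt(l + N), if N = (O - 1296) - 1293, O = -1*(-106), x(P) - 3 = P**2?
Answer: I*sqrt(2451) ≈ 49.508*I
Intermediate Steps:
x(P) = 3 + P**2
O = 106
N = -2483 (N = (106 - 1296) - 1293 = -1190 - 1293 = -2483)
l = 32 (l = (-20 + (3 + (-5)**2))**2/2 = (-20 + (3 + 25))**2/2 = (-20 + 28)**2/2 = (1/2)*8**2 = (1/2)*64 = 32)
sqrt(l + N) = sqrt(32 - 2483) = sqrt(-2451) = I*sqrt(2451)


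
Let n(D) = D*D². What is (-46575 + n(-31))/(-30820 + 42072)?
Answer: -38183/5626 ≈ -6.7869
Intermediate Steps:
n(D) = D³
(-46575 + n(-31))/(-30820 + 42072) = (-46575 + (-31)³)/(-30820 + 42072) = (-46575 - 29791)/11252 = -76366*1/11252 = -38183/5626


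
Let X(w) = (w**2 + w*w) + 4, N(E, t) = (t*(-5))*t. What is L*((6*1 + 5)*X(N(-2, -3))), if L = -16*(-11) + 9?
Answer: 8249890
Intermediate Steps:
N(E, t) = -5*t**2 (N(E, t) = (-5*t)*t = -5*t**2)
X(w) = 4 + 2*w**2 (X(w) = (w**2 + w**2) + 4 = 2*w**2 + 4 = 4 + 2*w**2)
L = 185 (L = 176 + 9 = 185)
L*((6*1 + 5)*X(N(-2, -3))) = 185*((6*1 + 5)*(4 + 2*(-5*(-3)**2)**2)) = 185*((6 + 5)*(4 + 2*(-5*9)**2)) = 185*(11*(4 + 2*(-45)**2)) = 185*(11*(4 + 2*2025)) = 185*(11*(4 + 4050)) = 185*(11*4054) = 185*44594 = 8249890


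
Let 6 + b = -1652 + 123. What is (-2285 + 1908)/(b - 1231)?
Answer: 377/2766 ≈ 0.13630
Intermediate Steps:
b = -1535 (b = -6 + (-1652 + 123) = -6 - 1529 = -1535)
(-2285 + 1908)/(b - 1231) = (-2285 + 1908)/(-1535 - 1231) = -377/(-2766) = -377*(-1/2766) = 377/2766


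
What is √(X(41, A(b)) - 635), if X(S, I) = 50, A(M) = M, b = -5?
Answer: 3*I*√65 ≈ 24.187*I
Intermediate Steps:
√(X(41, A(b)) - 635) = √(50 - 635) = √(-585) = 3*I*√65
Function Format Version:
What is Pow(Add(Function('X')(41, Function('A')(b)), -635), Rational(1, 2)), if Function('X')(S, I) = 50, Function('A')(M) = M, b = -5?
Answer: Mul(3, I, Pow(65, Rational(1, 2))) ≈ Mul(24.187, I)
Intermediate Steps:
Pow(Add(Function('X')(41, Function('A')(b)), -635), Rational(1, 2)) = Pow(Add(50, -635), Rational(1, 2)) = Pow(-585, Rational(1, 2)) = Mul(3, I, Pow(65, Rational(1, 2)))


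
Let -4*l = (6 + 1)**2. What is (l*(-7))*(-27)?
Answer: -9261/4 ≈ -2315.3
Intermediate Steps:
l = -49/4 (l = -(6 + 1)**2/4 = -1/4*7**2 = -1/4*49 = -49/4 ≈ -12.250)
(l*(-7))*(-27) = -49/4*(-7)*(-27) = (343/4)*(-27) = -9261/4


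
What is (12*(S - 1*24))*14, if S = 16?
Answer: -1344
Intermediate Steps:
(12*(S - 1*24))*14 = (12*(16 - 1*24))*14 = (12*(16 - 24))*14 = (12*(-8))*14 = -96*14 = -1344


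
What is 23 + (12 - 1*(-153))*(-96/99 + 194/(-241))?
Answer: -65027/241 ≈ -269.82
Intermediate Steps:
23 + (12 - 1*(-153))*(-96/99 + 194/(-241)) = 23 + (12 + 153)*(-96*1/99 + 194*(-1/241)) = 23 + 165*(-32/33 - 194/241) = 23 + 165*(-14114/7953) = 23 - 70570/241 = -65027/241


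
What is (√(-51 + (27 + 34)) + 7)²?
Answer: (7 + √10)² ≈ 103.27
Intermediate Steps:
(√(-51 + (27 + 34)) + 7)² = (√(-51 + 61) + 7)² = (√10 + 7)² = (7 + √10)²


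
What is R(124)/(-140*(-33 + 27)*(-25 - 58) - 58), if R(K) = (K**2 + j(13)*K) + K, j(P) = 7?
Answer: -8184/34889 ≈ -0.23457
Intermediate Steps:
R(K) = K**2 + 8*K (R(K) = (K**2 + 7*K) + K = K**2 + 8*K)
R(124)/(-140*(-33 + 27)*(-25 - 58) - 58) = (124*(8 + 124))/(-140*(-33 + 27)*(-25 - 58) - 58) = (124*132)/(-(-840)*(-83) - 58) = 16368/(-140*498 - 58) = 16368/(-69720 - 58) = 16368/(-69778) = 16368*(-1/69778) = -8184/34889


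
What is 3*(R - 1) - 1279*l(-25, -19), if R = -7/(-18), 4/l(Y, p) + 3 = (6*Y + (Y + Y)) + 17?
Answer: 4775/186 ≈ 25.672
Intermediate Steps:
l(Y, p) = 4/(14 + 8*Y) (l(Y, p) = 4/(-3 + ((6*Y + (Y + Y)) + 17)) = 4/(-3 + ((6*Y + 2*Y) + 17)) = 4/(-3 + (8*Y + 17)) = 4/(-3 + (17 + 8*Y)) = 4/(14 + 8*Y))
R = 7/18 (R = -7*(-1/18) = 7/18 ≈ 0.38889)
3*(R - 1) - 1279*l(-25, -19) = 3*(7/18 - 1) - 2558/(7 + 4*(-25)) = 3*(-11/18) - 2558/(7 - 100) = -11/6 - 2558/(-93) = -11/6 - 2558*(-1)/93 = -11/6 - 1279*(-2/93) = -11/6 + 2558/93 = 4775/186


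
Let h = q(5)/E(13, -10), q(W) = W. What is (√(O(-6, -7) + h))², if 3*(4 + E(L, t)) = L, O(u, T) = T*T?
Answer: 64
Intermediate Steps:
O(u, T) = T²
E(L, t) = -4 + L/3
h = 15 (h = 5/(-4 + (⅓)*13) = 5/(-4 + 13/3) = 5/(⅓) = 5*3 = 15)
(√(O(-6, -7) + h))² = (√((-7)² + 15))² = (√(49 + 15))² = (√64)² = 8² = 64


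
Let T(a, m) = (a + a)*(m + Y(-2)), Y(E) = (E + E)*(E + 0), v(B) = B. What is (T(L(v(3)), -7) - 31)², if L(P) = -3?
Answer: 1369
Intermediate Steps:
Y(E) = 2*E² (Y(E) = (2*E)*E = 2*E²)
T(a, m) = 2*a*(8 + m) (T(a, m) = (a + a)*(m + 2*(-2)²) = (2*a)*(m + 2*4) = (2*a)*(m + 8) = (2*a)*(8 + m) = 2*a*(8 + m))
(T(L(v(3)), -7) - 31)² = (2*(-3)*(8 - 7) - 31)² = (2*(-3)*1 - 31)² = (-6 - 31)² = (-37)² = 1369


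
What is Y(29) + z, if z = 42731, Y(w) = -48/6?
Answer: 42723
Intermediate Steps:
Y(w) = -8 (Y(w) = -48*⅙ = -8)
Y(29) + z = -8 + 42731 = 42723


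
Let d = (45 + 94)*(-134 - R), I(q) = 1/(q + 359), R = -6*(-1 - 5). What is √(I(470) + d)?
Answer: 7*I*√331418449/829 ≈ 153.72*I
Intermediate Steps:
R = 36 (R = -6*(-6) = 36)
I(q) = 1/(359 + q)
d = -23630 (d = (45 + 94)*(-134 - 1*36) = 139*(-134 - 36) = 139*(-170) = -23630)
√(I(470) + d) = √(1/(359 + 470) - 23630) = √(1/829 - 23630) = √(-19589269/829) = 7*I*√331418449/829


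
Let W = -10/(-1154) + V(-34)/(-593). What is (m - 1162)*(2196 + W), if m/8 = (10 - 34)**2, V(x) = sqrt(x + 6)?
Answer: 4366416262/577 - 6892*I*sqrt(7)/593 ≈ 7.5674e+6 - 30.75*I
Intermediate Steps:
V(x) = sqrt(6 + x)
m = 4608 (m = 8*(10 - 34)**2 = 8*(-24)**2 = 8*576 = 4608)
W = 5/577 - 2*I*sqrt(7)/593 (W = -10/(-1154) + sqrt(6 - 34)/(-593) = -10*(-1/1154) + sqrt(-28)*(-1/593) = 5/577 + (2*I*sqrt(7))*(-1/593) = 5/577 - 2*I*sqrt(7)/593 ≈ 0.0086655 - 0.0089233*I)
(m - 1162)*(2196 + W) = (4608 - 1162)*(2196 + (5/577 - 2*I*sqrt(7)/593)) = 3446*(1267097/577 - 2*I*sqrt(7)/593) = 4366416262/577 - 6892*I*sqrt(7)/593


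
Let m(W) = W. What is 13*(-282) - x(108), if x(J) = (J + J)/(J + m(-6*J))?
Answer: -18328/5 ≈ -3665.6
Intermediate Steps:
x(J) = -2/5 (x(J) = (J + J)/(J - 6*J) = (2*J)/((-5*J)) = (2*J)*(-1/(5*J)) = -2/5)
13*(-282) - x(108) = 13*(-282) - 1*(-2/5) = -3666 + 2/5 = -18328/5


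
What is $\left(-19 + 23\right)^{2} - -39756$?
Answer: $39772$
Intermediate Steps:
$\left(-19 + 23\right)^{2} - -39756 = 4^{2} + 39756 = 16 + 39756 = 39772$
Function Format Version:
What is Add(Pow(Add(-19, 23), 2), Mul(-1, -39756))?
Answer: 39772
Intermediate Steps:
Add(Pow(Add(-19, 23), 2), Mul(-1, -39756)) = Add(Pow(4, 2), 39756) = Add(16, 39756) = 39772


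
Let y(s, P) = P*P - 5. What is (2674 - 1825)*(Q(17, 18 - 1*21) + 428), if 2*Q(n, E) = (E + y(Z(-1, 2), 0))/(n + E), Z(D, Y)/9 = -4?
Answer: 2541906/7 ≈ 3.6313e+5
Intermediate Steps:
Z(D, Y) = -36 (Z(D, Y) = 9*(-4) = -36)
y(s, P) = -5 + P² (y(s, P) = P² - 5 = -5 + P²)
Q(n, E) = (-5 + E)/(2*(E + n)) (Q(n, E) = ((E + (-5 + 0²))/(n + E))/2 = ((E + (-5 + 0))/(E + n))/2 = ((E - 5)/(E + n))/2 = ((-5 + E)/(E + n))/2 = (-5 + E)/(2*(E + n)))
(2674 - 1825)*(Q(17, 18 - 1*21) + 428) = (2674 - 1825)*((-5 + (18 - 1*21))/(2*((18 - 1*21) + 17)) + 428) = 849*((-5 + (18 - 21))/(2*((18 - 21) + 17)) + 428) = 849*((-5 - 3)/(2*(-3 + 17)) + 428) = 849*((½)*(-8)/14 + 428) = 849*((½)*(1/14)*(-8) + 428) = 849*(-2/7 + 428) = 849*(2994/7) = 2541906/7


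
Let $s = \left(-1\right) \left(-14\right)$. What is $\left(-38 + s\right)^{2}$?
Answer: $576$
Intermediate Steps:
$s = 14$
$\left(-38 + s\right)^{2} = \left(-38 + 14\right)^{2} = \left(-24\right)^{2} = 576$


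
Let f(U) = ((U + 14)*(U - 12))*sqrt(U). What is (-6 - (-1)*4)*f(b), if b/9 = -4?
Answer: -12672*I ≈ -12672.0*I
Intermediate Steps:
b = -36 (b = 9*(-4) = -36)
f(U) = sqrt(U)*(-12 + U)*(14 + U) (f(U) = ((14 + U)*(-12 + U))*sqrt(U) = ((-12 + U)*(14 + U))*sqrt(U) = sqrt(U)*(-12 + U)*(14 + U))
(-6 - (-1)*4)*f(b) = (-6 - (-1)*4)*(sqrt(-36)*(-168 + (-36)**2 + 2*(-36))) = (-6 - 1*(-4))*((6*I)*(-168 + 1296 - 72)) = (-6 + 4)*((6*I)*1056) = -12672*I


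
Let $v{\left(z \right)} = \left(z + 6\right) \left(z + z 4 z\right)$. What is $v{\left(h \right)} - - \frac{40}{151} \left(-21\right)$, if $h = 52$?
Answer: $\frac{95181104}{151} \approx 6.3034 \cdot 10^{5}$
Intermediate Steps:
$v{\left(z \right)} = \left(6 + z\right) \left(z + 4 z^{2}\right)$ ($v{\left(z \right)} = \left(6 + z\right) \left(z + 4 z z\right) = \left(6 + z\right) \left(z + 4 z^{2}\right)$)
$v{\left(h \right)} - - \frac{40}{151} \left(-21\right) = 52 \left(6 + 4 \cdot 52^{2} + 25 \cdot 52\right) - - \frac{40}{151} \left(-21\right) = 52 \left(6 + 4 \cdot 2704 + 1300\right) - \left(-40\right) \frac{1}{151} \left(-21\right) = 52 \left(6 + 10816 + 1300\right) - \left(- \frac{40}{151}\right) \left(-21\right) = 52 \cdot 12122 - \frac{840}{151} = 630344 - \frac{840}{151} = \frac{95181104}{151}$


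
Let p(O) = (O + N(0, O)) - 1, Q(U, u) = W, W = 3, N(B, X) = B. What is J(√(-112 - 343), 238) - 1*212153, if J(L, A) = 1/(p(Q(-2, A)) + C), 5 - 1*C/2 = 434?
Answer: -181602969/856 ≈ -2.1215e+5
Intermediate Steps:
C = -858 (C = 10 - 2*434 = 10 - 868 = -858)
Q(U, u) = 3
p(O) = -1 + O (p(O) = (O + 0) - 1 = O - 1 = -1 + O)
J(L, A) = -1/856 (J(L, A) = 1/((-1 + 3) - 858) = 1/(2 - 858) = 1/(-856) = -1/856)
J(√(-112 - 343), 238) - 1*212153 = -1/856 - 1*212153 = -1/856 - 212153 = -181602969/856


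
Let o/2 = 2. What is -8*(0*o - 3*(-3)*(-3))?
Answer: 216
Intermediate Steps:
o = 4 (o = 2*2 = 4)
-8*(0*o - 3*(-3)*(-3)) = -8*(0*4 - 3*(-3)*(-3)) = -8*(0 + 9*(-3)) = -8*(0 - 27) = -8*(-27) = 216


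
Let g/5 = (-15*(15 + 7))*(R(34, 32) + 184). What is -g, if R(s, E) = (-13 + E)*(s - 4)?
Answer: 1244100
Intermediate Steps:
R(s, E) = (-13 + E)*(-4 + s)
g = -1244100 (g = 5*((-15*(15 + 7))*((52 - 13*34 - 4*32 + 32*34) + 184)) = 5*((-15*22)*((52 - 442 - 128 + 1088) + 184)) = 5*(-330*(570 + 184)) = 5*(-330*754) = 5*(-248820) = -1244100)
-g = -1*(-1244100) = 1244100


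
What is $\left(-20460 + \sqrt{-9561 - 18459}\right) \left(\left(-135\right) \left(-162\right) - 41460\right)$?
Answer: $400811400 - 39180 i \sqrt{7005} \approx 4.0081 \cdot 10^{8} - 3.2792 \cdot 10^{6} i$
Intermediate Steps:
$\left(-20460 + \sqrt{-9561 - 18459}\right) \left(\left(-135\right) \left(-162\right) - 41460\right) = \left(-20460 + \sqrt{-28020}\right) \left(21870 - 41460\right) = \left(-20460 + 2 i \sqrt{7005}\right) \left(-19590\right) = 400811400 - 39180 i \sqrt{7005}$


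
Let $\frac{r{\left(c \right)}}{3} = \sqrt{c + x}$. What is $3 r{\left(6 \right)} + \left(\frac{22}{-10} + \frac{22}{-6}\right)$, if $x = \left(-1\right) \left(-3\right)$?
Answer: $\frac{317}{15} \approx 21.133$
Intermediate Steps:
$x = 3$
$r{\left(c \right)} = 3 \sqrt{3 + c}$ ($r{\left(c \right)} = 3 \sqrt{c + 3} = 3 \sqrt{3 + c}$)
$3 r{\left(6 \right)} + \left(\frac{22}{-10} + \frac{22}{-6}\right) = 3 \cdot 3 \sqrt{3 + 6} + \left(\frac{22}{-10} + \frac{22}{-6}\right) = 3 \cdot 3 \sqrt{9} + \left(22 \left(- \frac{1}{10}\right) + 22 \left(- \frac{1}{6}\right)\right) = 3 \cdot 3 \cdot 3 - \frac{88}{15} = 3 \cdot 9 - \frac{88}{15} = 27 - \frac{88}{15} = \frac{317}{15}$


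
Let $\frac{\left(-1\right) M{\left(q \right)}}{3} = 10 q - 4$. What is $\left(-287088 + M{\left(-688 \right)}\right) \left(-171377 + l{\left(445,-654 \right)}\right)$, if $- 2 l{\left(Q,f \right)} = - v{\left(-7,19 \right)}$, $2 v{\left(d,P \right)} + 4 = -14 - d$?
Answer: $45661735071$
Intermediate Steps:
$v{\left(d,P \right)} = -9 - \frac{d}{2}$ ($v{\left(d,P \right)} = -2 + \frac{-14 - d}{2} = -2 - \left(7 + \frac{d}{2}\right) = -9 - \frac{d}{2}$)
$l{\left(Q,f \right)} = - \frac{11}{4}$ ($l{\left(Q,f \right)} = - \frac{\left(-1\right) \left(-9 - - \frac{7}{2}\right)}{2} = - \frac{\left(-1\right) \left(-9 + \frac{7}{2}\right)}{2} = - \frac{\left(-1\right) \left(- \frac{11}{2}\right)}{2} = \left(- \frac{1}{2}\right) \frac{11}{2} = - \frac{11}{4}$)
$M{\left(q \right)} = 12 - 30 q$ ($M{\left(q \right)} = - 3 \left(10 q - 4\right) = - 3 \left(-4 + 10 q\right) = 12 - 30 q$)
$\left(-287088 + M{\left(-688 \right)}\right) \left(-171377 + l{\left(445,-654 \right)}\right) = \left(-287088 + \left(12 - -20640\right)\right) \left(-171377 - \frac{11}{4}\right) = \left(-287088 + \left(12 + 20640\right)\right) \left(- \frac{685519}{4}\right) = \left(-287088 + 20652\right) \left(- \frac{685519}{4}\right) = \left(-266436\right) \left(- \frac{685519}{4}\right) = 45661735071$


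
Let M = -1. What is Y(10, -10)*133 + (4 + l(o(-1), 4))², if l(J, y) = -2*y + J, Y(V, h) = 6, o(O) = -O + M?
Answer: 814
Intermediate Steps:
o(O) = -1 - O (o(O) = -O - 1 = -1 - O)
l(J, y) = J - 2*y
Y(10, -10)*133 + (4 + l(o(-1), 4))² = 6*133 + (4 + ((-1 - 1*(-1)) - 2*4))² = 798 + (4 + ((-1 + 1) - 8))² = 798 + (4 + (0 - 8))² = 798 + (4 - 8)² = 798 + (-4)² = 798 + 16 = 814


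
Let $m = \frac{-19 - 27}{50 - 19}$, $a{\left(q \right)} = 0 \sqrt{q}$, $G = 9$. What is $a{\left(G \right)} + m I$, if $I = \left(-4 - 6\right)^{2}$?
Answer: $- \frac{4600}{31} \approx -148.39$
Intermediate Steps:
$a{\left(q \right)} = 0$
$m = - \frac{46}{31} \approx -1.4839$
$I = 100$ ($I = \left(-10\right)^{2} = 100$)
$a{\left(G \right)} + m I = 0 - \frac{4600}{31} = - \frac{4600}{31}$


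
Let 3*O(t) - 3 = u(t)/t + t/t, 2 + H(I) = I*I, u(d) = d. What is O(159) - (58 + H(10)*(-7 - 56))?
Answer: 18353/3 ≈ 6117.7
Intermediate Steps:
H(I) = -2 + I² (H(I) = -2 + I*I = -2 + I²)
O(t) = 5/3 (O(t) = 1 + (t/t + t/t)/3 = 1 + (1 + 1)/3 = 1 + (⅓)*2 = 1 + ⅔ = 5/3)
O(159) - (58 + H(10)*(-7 - 56)) = 5/3 - (58 + (-2 + 10²)*(-7 - 56)) = 5/3 - (58 + (-2 + 100)*(-63)) = 5/3 - (58 + 98*(-63)) = 5/3 - (58 - 6174) = 5/3 - 1*(-6116) = 5/3 + 6116 = 18353/3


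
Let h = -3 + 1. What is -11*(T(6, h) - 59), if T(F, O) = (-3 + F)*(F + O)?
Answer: 517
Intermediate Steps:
h = -2
-11*(T(6, h) - 59) = -11*((6**2 - 3*6 - 3*(-2) + 6*(-2)) - 59) = -11*((36 - 18 + 6 - 12) - 59) = -11*(12 - 59) = -11*(-47) = 517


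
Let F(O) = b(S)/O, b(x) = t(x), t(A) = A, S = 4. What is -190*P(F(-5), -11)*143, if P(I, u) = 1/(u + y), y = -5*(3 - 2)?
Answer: 13585/8 ≈ 1698.1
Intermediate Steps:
b(x) = x
y = -5 (y = -5*1 = -5)
F(O) = 4/O
P(I, u) = 1/(-5 + u) (P(I, u) = 1/(u - 5) = 1/(-5 + u))
-190*P(F(-5), -11)*143 = -190/(-5 - 11)*143 = -190/(-16)*143 = -190*(-1/16)*143 = (95/8)*143 = 13585/8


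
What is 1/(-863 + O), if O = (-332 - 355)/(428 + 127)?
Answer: -185/159884 ≈ -0.0011571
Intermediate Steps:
O = -229/185 (O = -687/555 = -687*1/555 = -229/185 ≈ -1.2378)
1/(-863 + O) = 1/(-863 - 229/185) = 1/(-159884/185) = -185/159884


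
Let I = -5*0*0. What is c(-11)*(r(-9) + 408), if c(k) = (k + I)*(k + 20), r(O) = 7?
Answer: -41085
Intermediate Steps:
I = 0 (I = 0*0 = 0)
c(k) = k*(20 + k) (c(k) = (k + 0)*(k + 20) = k*(20 + k))
c(-11)*(r(-9) + 408) = (-11*(20 - 11))*(7 + 408) = -11*9*415 = -99*415 = -41085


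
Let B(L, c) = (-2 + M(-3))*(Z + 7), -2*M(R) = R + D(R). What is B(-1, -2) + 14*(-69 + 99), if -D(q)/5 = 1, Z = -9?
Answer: 416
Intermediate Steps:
D(q) = -5 (D(q) = -5*1 = -5)
M(R) = 5/2 - R/2 (M(R) = -(R - 5)/2 = -(-5 + R)/2 = 5/2 - R/2)
B(L, c) = -4 (B(L, c) = (-2 + (5/2 - ½*(-3)))*(-9 + 7) = (-2 + (5/2 + 3/2))*(-2) = (-2 + 4)*(-2) = 2*(-2) = -4)
B(-1, -2) + 14*(-69 + 99) = -4 + 14*(-69 + 99) = -4 + 14*30 = -4 + 420 = 416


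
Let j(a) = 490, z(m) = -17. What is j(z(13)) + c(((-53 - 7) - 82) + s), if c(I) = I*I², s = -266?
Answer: -67916822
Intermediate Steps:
c(I) = I³
j(z(13)) + c(((-53 - 7) - 82) + s) = 490 + (((-53 - 7) - 82) - 266)³ = 490 + ((-60 - 82) - 266)³ = 490 + (-142 - 266)³ = 490 + (-408)³ = 490 - 67917312 = -67916822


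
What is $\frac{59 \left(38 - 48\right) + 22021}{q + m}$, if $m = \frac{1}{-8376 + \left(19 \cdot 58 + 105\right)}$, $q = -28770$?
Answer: $- \frac{153638839}{206252131} \approx -0.74491$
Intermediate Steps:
$m = - \frac{1}{7169}$ ($m = \frac{1}{-8376 + \left(1102 + 105\right)} = \frac{1}{-8376 + 1207} = \frac{1}{-7169} = - \frac{1}{7169} \approx -0.00013949$)
$\frac{59 \left(38 - 48\right) + 22021}{q + m} = \frac{59 \left(38 - 48\right) + 22021}{-28770 - \frac{1}{7169}} = \frac{59 \left(-10\right) + 22021}{- \frac{206252131}{7169}} = \left(-590 + 22021\right) \left(- \frac{7169}{206252131}\right) = 21431 \left(- \frac{7169}{206252131}\right) = - \frac{153638839}{206252131}$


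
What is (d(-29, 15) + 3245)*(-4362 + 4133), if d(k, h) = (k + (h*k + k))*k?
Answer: -4017118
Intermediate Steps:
d(k, h) = k*(2*k + h*k) (d(k, h) = (k + (k + h*k))*k = (2*k + h*k)*k = k*(2*k + h*k))
(d(-29, 15) + 3245)*(-4362 + 4133) = ((-29)**2*(2 + 15) + 3245)*(-4362 + 4133) = (841*17 + 3245)*(-229) = (14297 + 3245)*(-229) = 17542*(-229) = -4017118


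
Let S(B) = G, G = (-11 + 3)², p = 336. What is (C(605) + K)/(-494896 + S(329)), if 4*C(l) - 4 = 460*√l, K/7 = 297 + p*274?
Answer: -40408/30927 - 1265*√5/494832 ≈ -1.3123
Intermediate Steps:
G = 64 (G = (-8)² = 64)
S(B) = 64
K = 646527 (K = 7*(297 + 336*274) = 7*(297 + 92064) = 7*92361 = 646527)
C(l) = 1 + 115*√l (C(l) = 1 + (460*√l)/4 = 1 + 115*√l)
(C(605) + K)/(-494896 + S(329)) = ((1 + 115*√605) + 646527)/(-494896 + 64) = ((1 + 115*(11*√5)) + 646527)/(-494832) = ((1 + 1265*√5) + 646527)*(-1/494832) = (646528 + 1265*√5)*(-1/494832) = -40408/30927 - 1265*√5/494832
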